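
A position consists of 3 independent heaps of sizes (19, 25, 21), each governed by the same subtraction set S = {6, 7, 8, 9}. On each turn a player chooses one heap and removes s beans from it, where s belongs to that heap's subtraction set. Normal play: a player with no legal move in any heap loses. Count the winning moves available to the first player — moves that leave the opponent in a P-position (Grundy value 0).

0

All heaps use S = {6, 7, 8, 9}:
n :  0  1  2  3  4  5  6  7  8  9 10 11 12 13 14 15 16 17 18 19 20 21 22 23 24 25
G :  0  0  0  0  0  0  1  1  1  1  1  1  2  2  2  0  0  0  0  0  0  1  1  1  1  1
Heap A: G(19) = 0.
Heap B: G(25) = 1.
Heap C: G(21) = 1.
Combined Grundy value = 0 ⊕ 1 ⊕ 1 = 0.
A winning move leaves total XOR = 0, i.e. changes one component's Grundy value g to g ⊕ X where X is the current total.
Heap A: target g' = 0⊕0 = 0, but every legal move changes the Grundy value (mex property), so 0 moves.
Heap B: target g' = 1⊕0 = 1, but every legal move changes the Grundy value (mex property), so 0 moves.
Heap C: target g' = 1⊕0 = 1, but every legal move changes the Grundy value (mex property), so 0 moves.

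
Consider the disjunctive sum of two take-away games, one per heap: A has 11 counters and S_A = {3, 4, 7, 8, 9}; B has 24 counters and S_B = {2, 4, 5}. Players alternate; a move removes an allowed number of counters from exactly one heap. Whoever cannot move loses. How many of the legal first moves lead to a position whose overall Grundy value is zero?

Heap A, S = {3, 4, 7, 8, 9}:
n :  0  1  2  3  4  5  6  7  8  9 10 11
G :  0  0  0  1  1  1  2  2  2  3  3  3
G_A(11) = 3.
Heap B, S = {2, 4, 5}:
n :  0  1  2  3  4  5  6  7  8  9 10 11 12 13 14 15 16 17 18 19 20 21 22 23 24
G :  0  0  1  1  2  2  3  0  0  1  1  2  2  3  0  0  1  1  2  2  3  0  0  1  1
G_B(24) = 1.
Combined Grundy value = 3 ⊕ 1 = 2.
A winning move leaves total XOR = 0, i.e. changes one component's Grundy value g to g ⊕ X where X is the current total.
Heap A: need g' = 3⊕2 = 1. Options: 11−3→G=2, 11−4→G=2, 11−7→G=1, 11−8→G=1, 11−9→G=0. Hits: 2.
Heap B: need g' = 1⊕2 = 3. Options: 24−2→G=0, 24−4→G=3, 24−5→G=2. Hits: 1.

3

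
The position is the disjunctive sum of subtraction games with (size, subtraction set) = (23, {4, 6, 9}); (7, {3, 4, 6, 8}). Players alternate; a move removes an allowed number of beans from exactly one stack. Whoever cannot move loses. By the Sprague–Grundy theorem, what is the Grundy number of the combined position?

Stack A, S = {4, 6, 9}:
n :  0  1  2  3  4  5  6  7  8  9 10 11 12 13 14 15 16 17 18 19 20 21 22 23
G :  0  0  0  0  1  1  1  1  2  2  2  2  3  0  0  0  0  1  1  1  1  2  2  2
G_A(23) = 2.
Stack B, S = {3, 4, 6, 8}:
n : 0 1 2 3 4 5 6 7
G : 0 0 0 1 1 1 2 2
G_B(7) = 2.
Combined Grundy value = 2 ⊕ 2 = 0.

0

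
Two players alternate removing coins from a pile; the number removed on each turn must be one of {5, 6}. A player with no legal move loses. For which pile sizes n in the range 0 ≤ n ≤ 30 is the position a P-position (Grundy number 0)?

n :  0  1  2  3  4  5  6  7  8  9 10 11 12 13 14 15 16 17 18 19 20 21 22 23 24 25 26 27 28 29 30
G :  0  0  0  0  0  1  1  1  1  1  2  0  0  0  0  0  1  1  1  1  1  2  0  0  0  0  0  1  1  1  1
P-positions are exactly the n with G(n) = 0.

0, 1, 2, 3, 4, 11, 12, 13, 14, 15, 22, 23, 24, 25, 26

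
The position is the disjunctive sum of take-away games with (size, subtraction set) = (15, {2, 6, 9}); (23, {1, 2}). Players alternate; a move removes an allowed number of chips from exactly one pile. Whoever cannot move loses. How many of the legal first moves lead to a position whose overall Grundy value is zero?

3

Pile A, S = {2, 6, 9}:
G(0) = 0
G(1) = mex{} = 0
G(2) = mex{0} = 1
G(3) = mex{0} = 1
G(4) = mex{1} = 0
G(5) = mex{1} = 0
G(6) = mex{0,0} = 1
G(7) = mex{0,0} = 1
G(8) = mex{1,1} = 0
G(9) = mex{1,1,0} = 2
G(10) = mex{0,0,0} = 1
G(11) = mex{2,0,1} = 3
G(12) = mex{1,1,1} = 0
G(13) = mex{3,1,0} = 2
G(14) = mex{0,0,0} = 1
G(15) = mex{2,2,1} = 0
G_A(15) = 0.
Pile B, S = {1, 2}:
n :  0  1  2  3  4  5  6  7  8  9 10 11 12 13 14 15 16 17 18 19 20 21 22 23
G :  0  1  2  0  1  2  0  1  2  0  1  2  0  1  2  0  1  2  0  1  2  0  1  2
G_B(23) = 2.
Combined Grundy value = 0 ⊕ 2 = 2.
A winning move leaves total XOR = 0, i.e. changes one component's Grundy value g to g ⊕ X where X is the current total.
Pile A: need g' = 0⊕2 = 2. Options: 15−2→G=2, 15−6→G=2, 15−9→G=1. Hits: 2.
Pile B: need g' = 2⊕2 = 0. Options: 23−1→G=1, 23−2→G=0. Hits: 1.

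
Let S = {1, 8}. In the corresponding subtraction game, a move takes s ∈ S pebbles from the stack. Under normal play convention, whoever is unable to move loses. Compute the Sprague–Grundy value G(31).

n :  0  1  2  3  4  5  6  7  8  9 10 11 12 13 14 15 16 17 18 19 20 21 22 23 24 25 26 27 28 29 30 31
G :  0  1  0  1  0  1  0  1  2  0  1  0  1  0  1  0  1  2  0  1  0  1  0  1  0  1  2  0  1  0  1  0

0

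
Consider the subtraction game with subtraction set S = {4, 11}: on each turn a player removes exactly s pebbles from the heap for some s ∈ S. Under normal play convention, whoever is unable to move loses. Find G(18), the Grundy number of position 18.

n :  0  1  2  3  4  5  6  7  8  9 10 11 12 13 14 15 16 17 18
G :  0  0  0  0  1  1  1  1  0  0  0  2  1  1  1  0  0  0  0

0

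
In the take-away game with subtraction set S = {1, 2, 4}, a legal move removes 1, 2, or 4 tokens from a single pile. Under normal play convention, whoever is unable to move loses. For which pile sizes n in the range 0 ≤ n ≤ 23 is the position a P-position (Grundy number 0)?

G(0) = 0
G(1) = mex{0} = 1
G(2) = mex{1,0} = 2
G(3) = mex{2,1} = 0
G(4) = mex{0,2,0} = 1
G(5) = mex{1,0,1} = 2
G(6) = mex{2,1,2} = 0
G(7) = mex{0,2,0} = 1
G(8) = mex{1,0,1} = 2
G(9) = mex{2,1,2} = 0
G(10) = mex{0,2,0} = 1
G(11) = mex{1,0,1} = 2
G(12) = mex{2,1,2} = 0
G(13) = mex{0,2,0} = 1
G(14) = mex{1,0,1} = 2
G(15) = mex{2,1,2} = 0
G(16) = mex{0,2,0} = 1
G(17) = mex{1,0,1} = 2
G(18) = mex{2,1,2} = 0
G(19) = mex{0,2,0} = 1
G(20) = mex{1,0,1} = 2
G(21) = mex{2,1,2} = 0
G(22) = mex{0,2,0} = 1
G(23) = mex{1,0,1} = 2
P-positions are exactly the n with G(n) = 0.

0, 3, 6, 9, 12, 15, 18, 21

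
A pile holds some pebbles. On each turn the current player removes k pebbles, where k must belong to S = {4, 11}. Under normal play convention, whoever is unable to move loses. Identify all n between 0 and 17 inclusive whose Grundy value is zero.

n :  0  1  2  3  4  5  6  7  8  9 10 11 12 13 14 15 16 17
G :  0  0  0  0  1  1  1  1  0  0  0  2  1  1  1  0  0  0
P-positions are exactly the n with G(n) = 0.

0, 1, 2, 3, 8, 9, 10, 15, 16, 17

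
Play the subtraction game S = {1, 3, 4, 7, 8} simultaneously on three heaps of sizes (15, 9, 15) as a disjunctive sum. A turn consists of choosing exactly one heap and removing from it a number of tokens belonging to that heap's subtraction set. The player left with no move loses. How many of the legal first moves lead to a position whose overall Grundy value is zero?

All heaps use S = {1, 3, 4, 7, 8}:
n :  0  1  2  3  4  5  6  7  8  9 10 11 12 13 14 15
G :  0  1  0  1  2  3  2  3  4  5  4  0  1  0  1  2
Heap A: G(15) = 2.
Heap B: G(9) = 5.
Heap C: G(15) = 2.
Combined Grundy value = 2 ⊕ 5 ⊕ 2 = 5.
A winning move leaves total XOR = 0, i.e. changes one component's Grundy value g to g ⊕ X where X is the current total.
Heap A: need g' = 2⊕5 = 7. Options: 15−1→G=1, 15−3→G=1, 15−4→G=0, 15−7→G=4, 15−8→G=3. Hits: 0.
Heap B: need g' = 5⊕5 = 0. Options: 9−1→G=4, 9−3→G=2, 9−4→G=3, 9−7→G=0, 9−8→G=1. Hits: 1.
Heap C: need g' = 2⊕5 = 7. Options: 15−1→G=1, 15−3→G=1, 15−4→G=0, 15−7→G=4, 15−8→G=3. Hits: 0.

1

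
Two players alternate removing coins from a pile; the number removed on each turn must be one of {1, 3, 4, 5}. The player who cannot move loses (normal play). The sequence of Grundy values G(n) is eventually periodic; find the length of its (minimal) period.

n :  0  1  2  3  4  5  6  7  8  9 10 11 12 13 14 15 16 17
G :  0  1  0  1  2  3  2  3  0  1  0  1  2  3  2  3  0  1
G(n+8) = G(n) holds for n = 0,…,4 (a full window of length max(S) = 5), so the sequence is purely periodic with period 8.

8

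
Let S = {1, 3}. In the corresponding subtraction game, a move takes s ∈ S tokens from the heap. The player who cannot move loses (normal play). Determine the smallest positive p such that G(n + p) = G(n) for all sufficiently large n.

2

G(0) = 0
G(1) = mex{0} = 1
G(2) = mex{1} = 0
G(3) = mex{0,0} = 1
G(4) = mex{1,1} = 0
G(5) = mex{0,0} = 1
G(6) = mex{1,1} = 0
G(7) = mex{0,0} = 1
G(8) = mex{1,1} = 0
G(9) = mex{0,0} = 1
G(10) = mex{1,1} = 0
G(11) = mex{0,0} = 1
G(12) = mex{1,1} = 0
G(13) = mex{0,0} = 1
G(14) = mex{1,1} = 0
G(n+2) = G(n) holds for n = 0,…,2 (a full window of length max(S) = 3), so the sequence is purely periodic with period 2.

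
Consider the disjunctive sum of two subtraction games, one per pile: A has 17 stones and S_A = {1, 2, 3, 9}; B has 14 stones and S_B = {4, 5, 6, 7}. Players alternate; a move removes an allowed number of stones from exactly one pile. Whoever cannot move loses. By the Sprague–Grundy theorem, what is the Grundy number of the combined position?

Pile A, S = {1, 2, 3, 9}:
G(0) = 0
G(1) = mex{0} = 1
G(2) = mex{1,0} = 2
G(3) = mex{2,1,0} = 3
G(4) = mex{3,2,1} = 0
G(5) = mex{0,3,2} = 1
G(6) = mex{1,0,3} = 2
G(7) = mex{2,1,0} = 3
G(8) = mex{3,2,1} = 0
G(9) = mex{0,3,2,0} = 1
G(10) = mex{1,0,3,1} = 2
G(11) = mex{2,1,0,2} = 3
G(12) = mex{3,2,1,3} = 0
G(13) = mex{0,3,2,0} = 1
G(14) = mex{1,0,3,1} = 2
G(15) = mex{2,1,0,2} = 3
G(16) = mex{3,2,1,3} = 0
G(17) = mex{0,3,2,0} = 1
G_A(17) = 1.
Pile B, S = {4, 5, 6, 7}:
n :  0  1  2  3  4  5  6  7  8  9 10 11 12 13 14
G :  0  0  0  0  1  1  1  1  2  2  2  0  0  0  0
G_B(14) = 0.
Combined Grundy value = 1 ⊕ 0 = 1.

1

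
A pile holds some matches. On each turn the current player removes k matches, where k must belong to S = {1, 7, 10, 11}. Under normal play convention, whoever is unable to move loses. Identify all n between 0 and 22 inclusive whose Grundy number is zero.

0, 2, 4, 6, 8, 20, 22

n :  0  1  2  3  4  5  6  7  8  9 10 11 12 13 14 15 16 17 18 19 20 21 22
G :  0  1  0  1  0  1  0  1  0  1  2  3  2  3  2  3  2  3  2  3  0  1  0
P-positions are exactly the n with G(n) = 0.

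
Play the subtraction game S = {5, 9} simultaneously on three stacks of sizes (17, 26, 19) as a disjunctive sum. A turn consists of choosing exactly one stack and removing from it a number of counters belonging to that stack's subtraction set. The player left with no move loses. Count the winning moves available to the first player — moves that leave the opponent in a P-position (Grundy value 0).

All stacks use S = {5, 9}:
G(0) = 0
G(1) = mex{} = 0
G(2) = mex{} = 0
G(3) = mex{} = 0
G(4) = mex{} = 0
G(5) = mex{0} = 1
G(6) = mex{0} = 1
G(7) = mex{0} = 1
G(8) = mex{0} = 1
G(9) = mex{0,0} = 1
G(10) = mex{1,0} = 2
G(11) = mex{1,0} = 2
G(12) = mex{1,0} = 2
G(13) = mex{1,0} = 2
G(14) = mex{1,1} = 0
G(15) = mex{2,1} = 0
G(16) = mex{2,1} = 0
G(17) = mex{2,1} = 0
G(18) = mex{2,1} = 0
G(19) = mex{0,2} = 1
G(20) = mex{0,2} = 1
G(21) = mex{0,2} = 1
G(22) = mex{0,2} = 1
G(23) = mex{0,0} = 1
G(24) = mex{1,0} = 2
G(25) = mex{1,0} = 2
G(26) = mex{1,0} = 2
Stack A: G(17) = 0.
Stack B: G(26) = 2.
Stack C: G(19) = 1.
Combined Grundy value = 0 ⊕ 2 ⊕ 1 = 3.
A winning move leaves total XOR = 0, i.e. changes one component's Grundy value g to g ⊕ X where X is the current total.
Stack A: need g' = 0⊕3 = 3. Options: 17−5→G=2, 17−9→G=1. Hits: 0.
Stack B: need g' = 2⊕3 = 1. Options: 26−5→G=1, 26−9→G=0. Hits: 1.
Stack C: need g' = 1⊕3 = 2. Options: 19−5→G=0, 19−9→G=2. Hits: 1.

2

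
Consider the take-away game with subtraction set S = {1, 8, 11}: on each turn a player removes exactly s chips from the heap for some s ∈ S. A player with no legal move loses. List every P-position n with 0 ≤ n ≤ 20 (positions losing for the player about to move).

0, 2, 4, 6, 9, 16, 18

G(0) = 0
G(1) = mex{0} = 1
G(2) = mex{1} = 0
G(3) = mex{0} = 1
G(4) = mex{1} = 0
G(5) = mex{0} = 1
G(6) = mex{1} = 0
G(7) = mex{0} = 1
G(8) = mex{1,0} = 2
G(9) = mex{2,1} = 0
G(10) = mex{0,0} = 1
G(11) = mex{1,1,0} = 2
G(12) = mex{2,0,1} = 3
G(13) = mex{3,1,0} = 2
G(14) = mex{2,0,1} = 3
G(15) = mex{3,1,0} = 2
G(16) = mex{2,2,1} = 0
G(17) = mex{0,0,0} = 1
G(18) = mex{1,1,1} = 0
G(19) = mex{0,2,2} = 1
G(20) = mex{1,3,0} = 2
P-positions are exactly the n with G(n) = 0.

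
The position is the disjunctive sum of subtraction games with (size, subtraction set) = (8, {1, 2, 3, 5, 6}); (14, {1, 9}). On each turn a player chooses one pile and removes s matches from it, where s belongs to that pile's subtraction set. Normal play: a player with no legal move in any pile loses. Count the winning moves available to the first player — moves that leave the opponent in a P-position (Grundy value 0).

0

Pile A, S = {1, 2, 3, 5, 6}:
G(0) = 0
G(1) = mex{0} = 1
G(2) = mex{1,0} = 2
G(3) = mex{2,1,0} = 3
G(4) = mex{3,2,1} = 0
G(5) = mex{0,3,2,0} = 1
G(6) = mex{1,0,3,1,0} = 2
G(7) = mex{2,1,0,2,1} = 3
G(8) = mex{3,2,1,3,2} = 0
G_A(8) = 0.
Pile B, S = {1, 9}:
G(0) = 0
G(1) = mex{0} = 1
G(2) = mex{1} = 0
G(3) = mex{0} = 1
G(4) = mex{1} = 0
G(5) = mex{0} = 1
G(6) = mex{1} = 0
G(7) = mex{0} = 1
G(8) = mex{1} = 0
G(9) = mex{0,0} = 1
G(10) = mex{1,1} = 0
G(11) = mex{0,0} = 1
G(12) = mex{1,1} = 0
G(13) = mex{0,0} = 1
G(14) = mex{1,1} = 0
G_B(14) = 0.
Combined Grundy value = 0 ⊕ 0 = 0.
A winning move leaves total XOR = 0, i.e. changes one component's Grundy value g to g ⊕ X where X is the current total.
Pile A: target g' = 0⊕0 = 0, but every legal move changes the Grundy value (mex property), so 0 moves.
Pile B: target g' = 0⊕0 = 0, but every legal move changes the Grundy value (mex property), so 0 moves.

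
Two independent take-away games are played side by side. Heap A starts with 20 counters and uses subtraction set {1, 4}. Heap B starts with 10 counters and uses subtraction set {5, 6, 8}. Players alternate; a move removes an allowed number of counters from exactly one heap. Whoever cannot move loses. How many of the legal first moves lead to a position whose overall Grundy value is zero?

3

Heap A, S = {1, 4}:
G(0) = 0
G(1) = mex{0} = 1
G(2) = mex{1} = 0
G(3) = mex{0} = 1
G(4) = mex{1,0} = 2
G(5) = mex{2,1} = 0
G(6) = mex{0,0} = 1
G(7) = mex{1,1} = 0
G(8) = mex{0,2} = 1
G(9) = mex{1,0} = 2
G(10) = mex{2,1} = 0
G(11) = mex{0,0} = 1
G(12) = mex{1,1} = 0
G(13) = mex{0,2} = 1
G(14) = mex{1,0} = 2
G(15) = mex{2,1} = 0
G(16) = mex{0,0} = 1
G(17) = mex{1,1} = 0
G(18) = mex{0,2} = 1
G(19) = mex{1,0} = 2
G(20) = mex{2,1} = 0
G_A(20) = 0.
Heap B, S = {5, 6, 8}:
n :  0  1  2  3  4  5  6  7  8  9 10
G :  0  0  0  0  0  1  1  1  1  1  2
G_B(10) = 2.
Combined Grundy value = 0 ⊕ 2 = 2.
A winning move leaves total XOR = 0, i.e. changes one component's Grundy value g to g ⊕ X where X is the current total.
Heap A: need g' = 0⊕2 = 2. Options: 20−1→G=2, 20−4→G=1. Hits: 1.
Heap B: need g' = 2⊕2 = 0. Options: 10−5→G=1, 10−6→G=0, 10−8→G=0. Hits: 2.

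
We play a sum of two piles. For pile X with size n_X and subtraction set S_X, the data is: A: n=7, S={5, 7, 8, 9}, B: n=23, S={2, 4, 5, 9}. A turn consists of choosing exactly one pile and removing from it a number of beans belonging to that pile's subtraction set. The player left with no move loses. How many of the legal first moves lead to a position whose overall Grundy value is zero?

Pile A, S = {5, 7, 8, 9}:
n : 0 1 2 3 4 5 6 7
G : 0 0 0 0 0 1 1 1
G_A(7) = 1.
Pile B, S = {2, 4, 5, 9}:
n :  0  1  2  3  4  5  6  7  8  9 10 11 12 13 14 15 16 17 18 19 20 21 22 23
G :  0  0  1  1  2  2  3  0  0  1  1  2  2  3  0  0  1  1  2  2  3  0  0  1
G_B(23) = 1.
Combined Grundy value = 1 ⊕ 1 = 0.
A winning move leaves total XOR = 0, i.e. changes one component's Grundy value g to g ⊕ X where X is the current total.
Pile A: target g' = 1⊕0 = 1, but every legal move changes the Grundy value (mex property), so 0 moves.
Pile B: target g' = 1⊕0 = 1, but every legal move changes the Grundy value (mex property), so 0 moves.

0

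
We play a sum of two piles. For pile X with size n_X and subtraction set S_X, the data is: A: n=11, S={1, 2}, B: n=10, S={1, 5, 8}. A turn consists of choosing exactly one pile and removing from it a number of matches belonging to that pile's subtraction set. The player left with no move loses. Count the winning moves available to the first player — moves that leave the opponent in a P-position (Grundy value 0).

0

Pile A, S = {1, 2}:
n :  0  1  2  3  4  5  6  7  8  9 10 11
G :  0  1  2  0  1  2  0  1  2  0  1  2
G_A(11) = 2.
Pile B, S = {1, 5, 8}:
G(0) = 0
G(1) = mex{0} = 1
G(2) = mex{1} = 0
G(3) = mex{0} = 1
G(4) = mex{1} = 0
G(5) = mex{0,0} = 1
G(6) = mex{1,1} = 0
G(7) = mex{0,0} = 1
G(8) = mex{1,1,0} = 2
G(9) = mex{2,0,1} = 3
G(10) = mex{3,1,0} = 2
G_B(10) = 2.
Combined Grundy value = 2 ⊕ 2 = 0.
A winning move leaves total XOR = 0, i.e. changes one component's Grundy value g to g ⊕ X where X is the current total.
Pile A: target g' = 2⊕0 = 2, but every legal move changes the Grundy value (mex property), so 0 moves.
Pile B: target g' = 2⊕0 = 2, but every legal move changes the Grundy value (mex property), so 0 moves.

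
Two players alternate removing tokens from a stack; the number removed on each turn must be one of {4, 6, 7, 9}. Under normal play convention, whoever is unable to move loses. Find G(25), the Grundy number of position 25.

G(0) = 0
G(1) = mex{} = 0
G(2) = mex{} = 0
G(3) = mex{} = 0
G(4) = mex{0} = 1
G(5) = mex{0} = 1
G(6) = mex{0,0} = 1
G(7) = mex{0,0,0} = 1
G(8) = mex{1,0,0} = 2
G(9) = mex{1,0,0,0} = 2
G(10) = mex{1,1,0,0} = 2
G(11) = mex{1,1,1,0} = 2
G(12) = mex{2,1,1,0} = 3
G(13) = mex{2,1,1,1} = 0
G(14) = mex{2,2,1,1} = 0
G(15) = mex{2,2,2,1} = 0
G(16) = mex{3,2,2,1} = 0
G(17) = mex{0,2,2,2} = 1
G(18) = mex{0,3,2,2} = 1
G(19) = mex{0,0,3,2} = 1
G(20) = mex{0,0,0,2} = 1
G(21) = mex{1,0,0,3} = 2
G(22) = mex{1,0,0,0} = 2
G(23) = mex{1,1,0,0} = 2
G(24) = mex{1,1,1,0} = 2
G(25) = mex{2,1,1,0} = 3

3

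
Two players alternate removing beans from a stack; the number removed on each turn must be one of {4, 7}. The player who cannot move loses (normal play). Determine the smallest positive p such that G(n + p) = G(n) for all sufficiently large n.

11

G(0) = 0
G(1) = mex{} = 0
G(2) = mex{} = 0
G(3) = mex{} = 0
G(4) = mex{0} = 1
G(5) = mex{0} = 1
G(6) = mex{0} = 1
G(7) = mex{0,0} = 1
G(8) = mex{1,0} = 2
G(9) = mex{1,0} = 2
G(10) = mex{1,0} = 2
G(11) = mex{1,1} = 0
G(12) = mex{2,1} = 0
G(13) = mex{2,1} = 0
G(14) = mex{2,1} = 0
G(15) = mex{0,2} = 1
G(16) = mex{0,2} = 1
G(17) = mex{0,2} = 1
G(18) = mex{0,0} = 1
G(19) = mex{1,0} = 2
G(20) = mex{1,0} = 2
G(21) = mex{1,0} = 2
G(22) = mex{1,1} = 0
G(23) = mex{2,1} = 0
G(n+11) = G(n) holds for n = 0,…,6 (a full window of length max(S) = 7), so the sequence is purely periodic with period 11.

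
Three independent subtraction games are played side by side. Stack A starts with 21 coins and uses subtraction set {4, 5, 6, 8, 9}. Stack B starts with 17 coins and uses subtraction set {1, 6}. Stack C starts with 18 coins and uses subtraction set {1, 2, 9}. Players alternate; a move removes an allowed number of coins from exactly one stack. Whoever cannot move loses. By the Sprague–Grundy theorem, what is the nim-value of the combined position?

1

Stack A, S = {4, 5, 6, 8, 9}:
G(0) = 0
G(1) = mex{} = 0
G(2) = mex{} = 0
G(3) = mex{} = 0
G(4) = mex{0} = 1
G(5) = mex{0,0} = 1
G(6) = mex{0,0,0} = 1
G(7) = mex{0,0,0} = 1
G(8) = mex{1,0,0,0} = 2
G(9) = mex{1,1,0,0,0} = 2
G(10) = mex{1,1,1,0,0} = 2
G(11) = mex{1,1,1,0,0} = 2
G(12) = mex{2,1,1,1,0} = 3
G(13) = mex{2,2,1,1,1} = 0
G(14) = mex{2,2,2,1,1} = 0
G(15) = mex{2,2,2,1,1} = 0
G(16) = mex{3,2,2,2,1} = 0
G(17) = mex{0,3,2,2,2} = 1
G(18) = mex{0,0,3,2,2} = 1
G(19) = mex{0,0,0,2,2} = 1
G(20) = mex{0,0,0,3,2} = 1
G(21) = mex{1,0,0,0,3} = 2
G_A(21) = 2.
Stack B, S = {1, 6}:
n :  0  1  2  3  4  5  6  7  8  9 10 11 12 13 14 15 16 17
G :  0  1  0  1  0  1  2  0  1  0  1  0  1  2  0  1  0  1
G_B(17) = 1.
Stack C, S = {1, 2, 9}:
n :  0  1  2  3  4  5  6  7  8  9 10 11 12 13 14 15 16 17 18
G :  0  1  2  0  1  2  0  1  2  3  0  1  2  0  1  2  0  1  2
G_C(18) = 2.
Combined Grundy value = 2 ⊕ 1 ⊕ 2 = 1.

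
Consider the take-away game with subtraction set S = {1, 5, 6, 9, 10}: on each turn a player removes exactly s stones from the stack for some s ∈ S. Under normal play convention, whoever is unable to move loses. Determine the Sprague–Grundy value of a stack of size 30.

0

G(0) = 0
G(1) = mex{0} = 1
G(2) = mex{1} = 0
G(3) = mex{0} = 1
G(4) = mex{1} = 0
G(5) = mex{0,0} = 1
G(6) = mex{1,1,0} = 2
G(7) = mex{2,0,1} = 3
G(8) = mex{3,1,0} = 2
G(9) = mex{2,0,1,0} = 3
G(10) = mex{3,1,0,1,0} = 2
G(11) = mex{2,2,1,0,1} = 3
G(12) = mex{3,3,2,1,0} = 4
G(13) = mex{4,2,3,0,1} = 5
G(14) = mex{5,3,2,1,0} = 4
G(15) = mex{4,2,3,2,1} = 0
G(16) = mex{0,3,2,3,2} = 1
G(17) = mex{1,4,3,2,3} = 0
G(18) = mex{0,5,4,3,2} = 1
G(19) = mex{1,4,5,2,3} = 0
G(20) = mex{0,0,4,3,2} = 1
G(21) = mex{1,1,0,4,3} = 2
G(22) = mex{2,0,1,5,4} = 3
G(23) = mex{3,1,0,4,5} = 2
G(24) = mex{2,0,1,0,4} = 3
G(25) = mex{3,1,0,1,0} = 2
G(26) = mex{2,2,1,0,1} = 3
G(27) = mex{3,3,2,1,0} = 4
G(28) = mex{4,2,3,0,1} = 5
G(29) = mex{5,3,2,1,0} = 4
G(30) = mex{4,2,3,2,1} = 0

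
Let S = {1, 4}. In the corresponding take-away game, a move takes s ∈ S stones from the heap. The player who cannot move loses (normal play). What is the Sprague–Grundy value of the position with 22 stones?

0

G(0) = 0
G(1) = mex{0} = 1
G(2) = mex{1} = 0
G(3) = mex{0} = 1
G(4) = mex{1,0} = 2
G(5) = mex{2,1} = 0
G(6) = mex{0,0} = 1
G(7) = mex{1,1} = 0
G(8) = mex{0,2} = 1
G(9) = mex{1,0} = 2
G(10) = mex{2,1} = 0
G(11) = mex{0,0} = 1
G(12) = mex{1,1} = 0
G(13) = mex{0,2} = 1
G(14) = mex{1,0} = 2
G(15) = mex{2,1} = 0
G(16) = mex{0,0} = 1
G(17) = mex{1,1} = 0
G(18) = mex{0,2} = 1
G(19) = mex{1,0} = 2
G(20) = mex{2,1} = 0
G(21) = mex{0,0} = 1
G(22) = mex{1,1} = 0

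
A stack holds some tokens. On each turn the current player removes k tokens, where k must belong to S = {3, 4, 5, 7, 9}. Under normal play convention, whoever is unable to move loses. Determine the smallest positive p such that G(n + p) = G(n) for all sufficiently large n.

n :  0  1  2  3  4  5  6  7  8  9 10 11 12 13 14 15 16 17 18 19 20 21 22 23 24 25
G :  0  0  0  1  1  1  2  2  2  3  3  3  0  0  0  1  1  1  2  2  2  3  3  3  0  0
G(n+12) = G(n) holds for n = 0,…,8 (a full window of length max(S) = 9), so the sequence is purely periodic with period 12.

12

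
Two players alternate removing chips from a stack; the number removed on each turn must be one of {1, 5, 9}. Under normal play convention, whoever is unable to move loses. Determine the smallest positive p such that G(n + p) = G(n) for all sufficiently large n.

2

G(0) = 0
G(1) = mex{0} = 1
G(2) = mex{1} = 0
G(3) = mex{0} = 1
G(4) = mex{1} = 0
G(5) = mex{0,0} = 1
G(6) = mex{1,1} = 0
G(7) = mex{0,0} = 1
G(8) = mex{1,1} = 0
G(9) = mex{0,0,0} = 1
G(10) = mex{1,1,1} = 0
G(11) = mex{0,0,0} = 1
G(12) = mex{1,1,1} = 0
G(13) = mex{0,0,0} = 1
G(14) = mex{1,1,1} = 0
G(n+2) = G(n) holds for n = 0,…,8 (a full window of length max(S) = 9), so the sequence is purely periodic with period 2.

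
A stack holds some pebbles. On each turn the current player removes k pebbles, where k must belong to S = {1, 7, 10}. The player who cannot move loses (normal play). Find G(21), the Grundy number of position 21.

n :  0  1  2  3  4  5  6  7  8  9 10 11 12 13 14 15 16 17 18 19 20 21
G :  0  1  0  1  0  1  0  1  0  1  2  3  2  3  2  3  2  0  1  0  1  0

0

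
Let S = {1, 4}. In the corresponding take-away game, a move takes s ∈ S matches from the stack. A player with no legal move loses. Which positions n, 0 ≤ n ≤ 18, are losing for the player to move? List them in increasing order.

n :  0  1  2  3  4  5  6  7  8  9 10 11 12 13 14 15 16 17 18
G :  0  1  0  1  2  0  1  0  1  2  0  1  0  1  2  0  1  0  1
P-positions are exactly the n with G(n) = 0.

0, 2, 5, 7, 10, 12, 15, 17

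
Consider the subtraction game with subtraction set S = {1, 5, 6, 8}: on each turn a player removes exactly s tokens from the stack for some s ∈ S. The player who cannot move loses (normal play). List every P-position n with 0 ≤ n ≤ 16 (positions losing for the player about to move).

n :  0  1  2  3  4  5  6  7  8  9 10 11 12 13 14 15 16
G :  0  1  0  1  0  1  2  3  2  3  2  0  1  0  1  0  1
P-positions are exactly the n with G(n) = 0.

0, 2, 4, 11, 13, 15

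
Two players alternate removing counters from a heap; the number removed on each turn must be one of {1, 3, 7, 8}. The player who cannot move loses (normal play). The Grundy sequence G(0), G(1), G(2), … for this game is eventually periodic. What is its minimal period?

15

n :  0  1  2  3  4  5  6  7  8  9 10 11 12 13 14 15 16 17 18 19 20 21 22 23 24 25 26 27 28 29 30 31
G :  0  1  0  1  0  1  0  1  2  3  2  3  2  3  2  0  1  0  1  0  1  0  1  2  3  2  3  2  3  2  0  1
G(n+15) = G(n) holds for n = 0,…,7 (a full window of length max(S) = 8), so the sequence is purely periodic with period 15.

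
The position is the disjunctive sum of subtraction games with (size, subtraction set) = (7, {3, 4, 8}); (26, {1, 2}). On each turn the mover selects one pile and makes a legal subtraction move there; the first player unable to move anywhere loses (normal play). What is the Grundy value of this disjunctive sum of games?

Pile A, S = {3, 4, 8}:
n : 0 1 2 3 4 5 6 7
G : 0 0 0 1 1 1 2 0
G_A(7) = 0.
Pile B, S = {1, 2}:
G(0) = 0
G(1) = mex{0} = 1
G(2) = mex{1,0} = 2
G(3) = mex{2,1} = 0
G(4) = mex{0,2} = 1
G(5) = mex{1,0} = 2
G(6) = mex{2,1} = 0
G(7) = mex{0,2} = 1
G(8) = mex{1,0} = 2
G(9) = mex{2,1} = 0
G(10) = mex{0,2} = 1
G(11) = mex{1,0} = 2
G(12) = mex{2,1} = 0
G(13) = mex{0,2} = 1
G(14) = mex{1,0} = 2
G(15) = mex{2,1} = 0
G(16) = mex{0,2} = 1
G(17) = mex{1,0} = 2
G(18) = mex{2,1} = 0
G(19) = mex{0,2} = 1
G(20) = mex{1,0} = 2
G(21) = mex{2,1} = 0
G(22) = mex{0,2} = 1
G(23) = mex{1,0} = 2
G(24) = mex{2,1} = 0
G(25) = mex{0,2} = 1
G(26) = mex{1,0} = 2
G_B(26) = 2.
Combined Grundy value = 0 ⊕ 2 = 2.

2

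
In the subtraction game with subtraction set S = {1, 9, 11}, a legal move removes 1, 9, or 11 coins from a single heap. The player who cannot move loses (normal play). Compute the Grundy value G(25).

1

G(0) = 0
G(1) = mex{0} = 1
G(2) = mex{1} = 0
G(3) = mex{0} = 1
G(4) = mex{1} = 0
G(5) = mex{0} = 1
G(6) = mex{1} = 0
G(7) = mex{0} = 1
G(8) = mex{1} = 0
G(9) = mex{0,0} = 1
G(10) = mex{1,1} = 0
G(11) = mex{0,0,0} = 1
G(12) = mex{1,1,1} = 0
G(13) = mex{0,0,0} = 1
G(14) = mex{1,1,1} = 0
G(15) = mex{0,0,0} = 1
G(16) = mex{1,1,1} = 0
G(17) = mex{0,0,0} = 1
G(18) = mex{1,1,1} = 0
G(19) = mex{0,0,0} = 1
G(20) = mex{1,1,1} = 0
G(21) = mex{0,0,0} = 1
G(22) = mex{1,1,1} = 0
G(23) = mex{0,0,0} = 1
G(24) = mex{1,1,1} = 0
G(25) = mex{0,0,0} = 1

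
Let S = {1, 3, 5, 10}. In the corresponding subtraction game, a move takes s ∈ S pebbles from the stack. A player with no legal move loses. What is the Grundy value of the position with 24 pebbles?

G(0) = 0
G(1) = mex{0} = 1
G(2) = mex{1} = 0
G(3) = mex{0,0} = 1
G(4) = mex{1,1} = 0
G(5) = mex{0,0,0} = 1
G(6) = mex{1,1,1} = 0
G(7) = mex{0,0,0} = 1
G(8) = mex{1,1,1} = 0
G(9) = mex{0,0,0} = 1
G(10) = mex{1,1,1,0} = 2
G(11) = mex{2,0,0,1} = 3
G(12) = mex{3,1,1,0} = 2
G(13) = mex{2,2,0,1} = 3
G(14) = mex{3,3,1,0} = 2
G(15) = mex{2,2,2,1} = 0
G(16) = mex{0,3,3,0} = 1
G(17) = mex{1,2,2,1} = 0
G(18) = mex{0,0,3,0} = 1
G(19) = mex{1,1,2,1} = 0
G(20) = mex{0,0,0,2} = 1
G(21) = mex{1,1,1,3} = 0
G(22) = mex{0,0,0,2} = 1
G(23) = mex{1,1,1,3} = 0
G(24) = mex{0,0,0,2} = 1

1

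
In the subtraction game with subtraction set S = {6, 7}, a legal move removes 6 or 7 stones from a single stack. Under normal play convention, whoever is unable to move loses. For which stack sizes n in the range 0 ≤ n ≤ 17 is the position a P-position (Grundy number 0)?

G(0) = 0
G(1) = mex{} = 0
G(2) = mex{} = 0
G(3) = mex{} = 0
G(4) = mex{} = 0
G(5) = mex{} = 0
G(6) = mex{0} = 1
G(7) = mex{0,0} = 1
G(8) = mex{0,0} = 1
G(9) = mex{0,0} = 1
G(10) = mex{0,0} = 1
G(11) = mex{0,0} = 1
G(12) = mex{1,0} = 2
G(13) = mex{1,1} = 0
G(14) = mex{1,1} = 0
G(15) = mex{1,1} = 0
G(16) = mex{1,1} = 0
G(17) = mex{1,1} = 0
P-positions are exactly the n with G(n) = 0.

0, 1, 2, 3, 4, 5, 13, 14, 15, 16, 17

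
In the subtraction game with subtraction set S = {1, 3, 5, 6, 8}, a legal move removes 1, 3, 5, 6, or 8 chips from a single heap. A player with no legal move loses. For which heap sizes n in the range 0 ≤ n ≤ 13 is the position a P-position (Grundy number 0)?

G(0) = 0
G(1) = mex{0} = 1
G(2) = mex{1} = 0
G(3) = mex{0,0} = 1
G(4) = mex{1,1} = 0
G(5) = mex{0,0,0} = 1
G(6) = mex{1,1,1,0} = 2
G(7) = mex{2,0,0,1} = 3
G(8) = mex{3,1,1,0,0} = 2
G(9) = mex{2,2,0,1,1} = 3
G(10) = mex{3,3,1,0,0} = 2
G(11) = mex{2,2,2,1,1} = 0
G(12) = mex{0,3,3,2,0} = 1
G(13) = mex{1,2,2,3,1} = 0
P-positions are exactly the n with G(n) = 0.

0, 2, 4, 11, 13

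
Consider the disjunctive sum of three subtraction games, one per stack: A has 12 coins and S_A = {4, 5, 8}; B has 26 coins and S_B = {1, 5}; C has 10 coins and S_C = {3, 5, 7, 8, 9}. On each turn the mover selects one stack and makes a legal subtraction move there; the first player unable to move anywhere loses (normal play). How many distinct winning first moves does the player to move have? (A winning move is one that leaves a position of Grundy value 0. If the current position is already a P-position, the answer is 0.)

2

Stack A, S = {4, 5, 8}:
G(0) = 0
G(1) = mex{} = 0
G(2) = mex{} = 0
G(3) = mex{} = 0
G(4) = mex{0} = 1
G(5) = mex{0,0} = 1
G(6) = mex{0,0} = 1
G(7) = mex{0,0} = 1
G(8) = mex{1,0,0} = 2
G(9) = mex{1,1,0} = 2
G(10) = mex{1,1,0} = 2
G(11) = mex{1,1,0} = 2
G(12) = mex{2,1,1} = 0
G_A(12) = 0.
Stack B, S = {1, 5}:
n :  0  1  2  3  4  5  6  7  8  9 10 11 12 13 14 15 16 17 18 19 20 21 22 23 24 25 26
G :  0  1  0  1  0  1  0  1  0  1  0  1  0  1  0  1  0  1  0  1  0  1  0  1  0  1  0
G_B(26) = 0.
Stack C, S = {3, 5, 7, 8, 9}:
n :  0  1  2  3  4  5  6  7  8  9 10
G :  0  0  0  1  1  1  2  2  2  3  3
G_C(10) = 3.
Combined Grundy value = 0 ⊕ 0 ⊕ 3 = 3.
A winning move leaves total XOR = 0, i.e. changes one component's Grundy value g to g ⊕ X where X is the current total.
Stack A: need g' = 0⊕3 = 3. Options: 12−4→G=2, 12−5→G=1, 12−8→G=1. Hits: 0.
Stack B: need g' = 0⊕3 = 3. Options: 26−1→G=1, 26−5→G=1. Hits: 0.
Stack C: need g' = 3⊕3 = 0. Options: 10−3→G=2, 10−5→G=1, 10−7→G=1, 10−8→G=0, 10−9→G=0. Hits: 2.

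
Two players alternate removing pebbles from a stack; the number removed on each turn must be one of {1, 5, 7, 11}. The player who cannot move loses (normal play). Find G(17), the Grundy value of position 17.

1

n :  0  1  2  3  4  5  6  7  8  9 10 11 12 13 14 15 16 17
G :  0  1  0  1  0  1  0  1  0  1  0  1  0  1  0  1  0  1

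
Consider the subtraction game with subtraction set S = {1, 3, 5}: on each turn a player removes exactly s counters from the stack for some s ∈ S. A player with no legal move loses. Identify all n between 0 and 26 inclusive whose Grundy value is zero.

G(0) = 0
G(1) = mex{0} = 1
G(2) = mex{1} = 0
G(3) = mex{0,0} = 1
G(4) = mex{1,1} = 0
G(5) = mex{0,0,0} = 1
G(6) = mex{1,1,1} = 0
G(7) = mex{0,0,0} = 1
G(8) = mex{1,1,1} = 0
G(9) = mex{0,0,0} = 1
G(10) = mex{1,1,1} = 0
G(11) = mex{0,0,0} = 1
G(12) = mex{1,1,1} = 0
G(13) = mex{0,0,0} = 1
G(14) = mex{1,1,1} = 0
G(15) = mex{0,0,0} = 1
G(16) = mex{1,1,1} = 0
G(17) = mex{0,0,0} = 1
G(18) = mex{1,1,1} = 0
G(19) = mex{0,0,0} = 1
G(20) = mex{1,1,1} = 0
G(21) = mex{0,0,0} = 1
G(22) = mex{1,1,1} = 0
G(23) = mex{0,0,0} = 1
G(24) = mex{1,1,1} = 0
G(25) = mex{0,0,0} = 1
G(26) = mex{1,1,1} = 0
P-positions are exactly the n with G(n) = 0.

0, 2, 4, 6, 8, 10, 12, 14, 16, 18, 20, 22, 24, 26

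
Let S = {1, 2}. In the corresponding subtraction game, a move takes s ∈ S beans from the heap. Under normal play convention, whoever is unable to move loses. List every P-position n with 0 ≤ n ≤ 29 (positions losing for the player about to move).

0, 3, 6, 9, 12, 15, 18, 21, 24, 27

n :  0  1  2  3  4  5  6  7  8  9 10 11 12 13 14 15 16 17 18 19 20 21 22 23 24 25 26 27 28 29
G :  0  1  2  0  1  2  0  1  2  0  1  2  0  1  2  0  1  2  0  1  2  0  1  2  0  1  2  0  1  2
P-positions are exactly the n with G(n) = 0.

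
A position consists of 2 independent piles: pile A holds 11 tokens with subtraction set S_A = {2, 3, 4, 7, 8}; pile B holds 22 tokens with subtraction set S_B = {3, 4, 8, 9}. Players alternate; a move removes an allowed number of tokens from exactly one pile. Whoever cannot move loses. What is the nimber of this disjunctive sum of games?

Pile A, S = {2, 3, 4, 7, 8}:
n :  0  1  2  3  4  5  6  7  8  9 10 11
G :  0  0  1  1  2  2  0  3  1  4  2  0
G_A(11) = 0.
Pile B, S = {3, 4, 8, 9}:
G(0) = 0
G(1) = mex{} = 0
G(2) = mex{} = 0
G(3) = mex{0} = 1
G(4) = mex{0,0} = 1
G(5) = mex{0,0} = 1
G(6) = mex{1,0} = 2
G(7) = mex{1,1} = 0
G(8) = mex{1,1,0} = 2
G(9) = mex{2,1,0,0} = 3
G(10) = mex{0,2,0,0} = 1
G(11) = mex{2,0,1,0} = 3
G(12) = mex{3,2,1,1} = 0
G(13) = mex{1,3,1,1} = 0
G(14) = mex{3,1,2,1} = 0
G(15) = mex{0,3,0,2} = 1
G(16) = mex{0,0,2,0} = 1
G(17) = mex{0,0,3,2} = 1
G(18) = mex{1,0,1,3} = 2
G(19) = mex{1,1,3,1} = 0
G(20) = mex{1,1,0,3} = 2
G(21) = mex{2,1,0,0} = 3
G(22) = mex{0,2,0,0} = 1
G_B(22) = 1.
Combined Grundy value = 0 ⊕ 1 = 1.

1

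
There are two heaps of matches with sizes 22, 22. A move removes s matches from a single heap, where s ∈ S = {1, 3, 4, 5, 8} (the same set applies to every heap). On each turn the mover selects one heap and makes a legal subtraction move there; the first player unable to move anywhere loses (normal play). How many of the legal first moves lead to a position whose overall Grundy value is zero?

0

All heaps use S = {1, 3, 4, 5, 8}:
n :  0  1  2  3  4  5  6  7  8  9 10 11 12 13 14 15 16 17 18 19 20 21 22
G :  0  1  0  1  2  3  2  3  4  0  1  0  1  2  3  2  3  4  0  1  0  1  2
Heap A: G(22) = 2.
Heap B: G(22) = 2.
Combined Grundy value = 2 ⊕ 2 = 0.
A winning move leaves total XOR = 0, i.e. changes one component's Grundy value g to g ⊕ X where X is the current total.
Heap A: target g' = 2⊕0 = 2, but every legal move changes the Grundy value (mex property), so 0 moves.
Heap B: target g' = 2⊕0 = 2, but every legal move changes the Grundy value (mex property), so 0 moves.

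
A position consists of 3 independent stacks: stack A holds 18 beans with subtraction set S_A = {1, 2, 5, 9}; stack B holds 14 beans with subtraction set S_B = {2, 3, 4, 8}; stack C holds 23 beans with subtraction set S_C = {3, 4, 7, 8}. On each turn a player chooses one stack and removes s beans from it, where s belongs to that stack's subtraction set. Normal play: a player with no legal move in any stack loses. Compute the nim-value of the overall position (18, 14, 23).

Stack A, S = {1, 2, 5, 9}:
n :  0  1  2  3  4  5  6  7  8  9 10 11 12 13 14 15 16 17 18
G :  0  1  2  0  1  2  0  1  2  3  0  1  2  0  1  2  0  1  2
G_A(18) = 2.
Stack B, S = {2, 3, 4, 8}:
G(0) = 0
G(1) = mex{} = 0
G(2) = mex{0} = 1
G(3) = mex{0,0} = 1
G(4) = mex{1,0,0} = 2
G(5) = mex{1,1,0} = 2
G(6) = mex{2,1,1} = 0
G(7) = mex{2,2,1} = 0
G(8) = mex{0,2,2,0} = 1
G(9) = mex{0,0,2,0} = 1
G(10) = mex{1,0,0,1} = 2
G(11) = mex{1,1,0,1} = 2
G(12) = mex{2,1,1,2} = 0
G(13) = mex{2,2,1,2} = 0
G(14) = mex{0,2,2,0} = 1
G_B(14) = 1.
Stack C, S = {3, 4, 7, 8}:
n :  0  1  2  3  4  5  6  7  8  9 10 11 12 13 14 15 16 17 18 19 20 21 22 23
G :  0  0  0  1  1  1  2  2  2  3  3  0  0  0  1  1  1  2  2  2  3  3  0  0
G_C(23) = 0.
Combined Grundy value = 2 ⊕ 1 ⊕ 0 = 3.

3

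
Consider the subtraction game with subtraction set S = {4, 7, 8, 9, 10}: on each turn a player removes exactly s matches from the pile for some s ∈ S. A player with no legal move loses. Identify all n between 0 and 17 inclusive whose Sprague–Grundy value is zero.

0, 1, 2, 3, 14, 15, 16, 17

n :  0  1  2  3  4  5  6  7  8  9 10 11 12 13 14 15 16 17
G :  0  0  0  0  1  1  1  1  2  2  2  2  3  3  0  0  0  0
P-positions are exactly the n with G(n) = 0.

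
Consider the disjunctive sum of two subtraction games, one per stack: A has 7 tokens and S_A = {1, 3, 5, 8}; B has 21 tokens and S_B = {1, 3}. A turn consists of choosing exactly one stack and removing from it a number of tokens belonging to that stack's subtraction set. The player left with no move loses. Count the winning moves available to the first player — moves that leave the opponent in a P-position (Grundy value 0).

Stack A, S = {1, 3, 5, 8}:
n : 0 1 2 3 4 5 6 7
G : 0 1 0 1 0 1 0 1
G_A(7) = 1.
Stack B, S = {1, 3}:
G(0) = 0
G(1) = mex{0} = 1
G(2) = mex{1} = 0
G(3) = mex{0,0} = 1
G(4) = mex{1,1} = 0
G(5) = mex{0,0} = 1
G(6) = mex{1,1} = 0
G(7) = mex{0,0} = 1
G(8) = mex{1,1} = 0
G(9) = mex{0,0} = 1
G(10) = mex{1,1} = 0
G(11) = mex{0,0} = 1
G(12) = mex{1,1} = 0
G(13) = mex{0,0} = 1
G(14) = mex{1,1} = 0
G(15) = mex{0,0} = 1
G(16) = mex{1,1} = 0
G(17) = mex{0,0} = 1
G(18) = mex{1,1} = 0
G(19) = mex{0,0} = 1
G(20) = mex{1,1} = 0
G(21) = mex{0,0} = 1
G_B(21) = 1.
Combined Grundy value = 1 ⊕ 1 = 0.
A winning move leaves total XOR = 0, i.e. changes one component's Grundy value g to g ⊕ X where X is the current total.
Stack A: target g' = 1⊕0 = 1, but every legal move changes the Grundy value (mex property), so 0 moves.
Stack B: target g' = 1⊕0 = 1, but every legal move changes the Grundy value (mex property), so 0 moves.

0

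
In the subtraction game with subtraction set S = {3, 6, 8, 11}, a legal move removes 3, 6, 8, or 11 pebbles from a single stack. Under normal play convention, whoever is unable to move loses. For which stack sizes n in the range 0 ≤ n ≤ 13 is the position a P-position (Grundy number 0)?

G(0) = 0
G(1) = mex{} = 0
G(2) = mex{} = 0
G(3) = mex{0} = 1
G(4) = mex{0} = 1
G(5) = mex{0} = 1
G(6) = mex{1,0} = 2
G(7) = mex{1,0} = 2
G(8) = mex{1,0,0} = 2
G(9) = mex{2,1,0} = 3
G(10) = mex{2,1,0} = 3
G(11) = mex{2,1,1,0} = 3
G(12) = mex{3,2,1,0} = 4
G(13) = mex{3,2,1,0} = 4
P-positions are exactly the n with G(n) = 0.

0, 1, 2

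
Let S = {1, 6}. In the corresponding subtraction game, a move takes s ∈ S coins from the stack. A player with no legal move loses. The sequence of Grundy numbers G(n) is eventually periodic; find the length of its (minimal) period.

G(0) = 0
G(1) = mex{0} = 1
G(2) = mex{1} = 0
G(3) = mex{0} = 1
G(4) = mex{1} = 0
G(5) = mex{0} = 1
G(6) = mex{1,0} = 2
G(7) = mex{2,1} = 0
G(8) = mex{0,0} = 1
G(9) = mex{1,1} = 0
G(10) = mex{0,0} = 1
G(11) = mex{1,1} = 0
G(12) = mex{0,2} = 1
G(13) = mex{1,0} = 2
G(14) = mex{2,1} = 0
G(15) = mex{0,0} = 1
G(n+7) = G(n) holds for n = 0,…,5 (a full window of length max(S) = 6), so the sequence is purely periodic with period 7.

7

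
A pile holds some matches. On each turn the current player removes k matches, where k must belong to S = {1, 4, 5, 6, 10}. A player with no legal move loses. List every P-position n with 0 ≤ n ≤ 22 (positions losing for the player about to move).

G(0) = 0
G(1) = mex{0} = 1
G(2) = mex{1} = 0
G(3) = mex{0} = 1
G(4) = mex{1,0} = 2
G(5) = mex{2,1,0} = 3
G(6) = mex{3,0,1,0} = 2
G(7) = mex{2,1,0,1} = 3
G(8) = mex{3,2,1,0} = 4
G(9) = mex{4,3,2,1} = 0
G(10) = mex{0,2,3,2,0} = 1
G(11) = mex{1,3,2,3,1} = 0
G(12) = mex{0,4,3,2,0} = 1
G(13) = mex{1,0,4,3,1} = 2
G(14) = mex{2,1,0,4,2} = 3
G(15) = mex{3,0,1,0,3} = 2
G(16) = mex{2,1,0,1,2} = 3
G(17) = mex{3,2,1,0,3} = 4
G(18) = mex{4,3,2,1,4} = 0
G(19) = mex{0,2,3,2,0} = 1
G(20) = mex{1,3,2,3,1} = 0
G(21) = mex{0,4,3,2,0} = 1
G(22) = mex{1,0,4,3,1} = 2
P-positions are exactly the n with G(n) = 0.

0, 2, 9, 11, 18, 20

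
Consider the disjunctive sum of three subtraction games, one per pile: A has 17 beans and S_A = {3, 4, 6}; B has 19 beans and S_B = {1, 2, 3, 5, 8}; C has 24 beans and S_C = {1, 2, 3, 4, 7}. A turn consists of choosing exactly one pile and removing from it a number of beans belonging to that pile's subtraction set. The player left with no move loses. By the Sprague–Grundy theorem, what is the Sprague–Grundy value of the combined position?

3

Pile A, S = {3, 4, 6}:
n :  0  1  2  3  4  5  6  7  8  9 10 11 12 13 14 15 16 17
G :  0  0  0  1  1  1  2  2  2  0  0  0  1  1  1  2  2  2
G_A(17) = 2.
Pile B, S = {1, 2, 3, 5, 8}:
n :  0  1  2  3  4  5  6  7  8  9 10 11 12 13 14 15 16 17 18 19
G :  0  1  2  3  0  1  2  3  4  5  0  1  2  3  0  1  2  3  4  5
G_B(19) = 5.
Pile C, S = {1, 2, 3, 4, 7}:
G(0) = 0
G(1) = mex{0} = 1
G(2) = mex{1,0} = 2
G(3) = mex{2,1,0} = 3
G(4) = mex{3,2,1,0} = 4
G(5) = mex{4,3,2,1} = 0
G(6) = mex{0,4,3,2} = 1
G(7) = mex{1,0,4,3,0} = 2
G(8) = mex{2,1,0,4,1} = 3
G(9) = mex{3,2,1,0,2} = 4
G(10) = mex{4,3,2,1,3} = 0
G(11) = mex{0,4,3,2,4} = 1
G(12) = mex{1,0,4,3,0} = 2
G(13) = mex{2,1,0,4,1} = 3
G(14) = mex{3,2,1,0,2} = 4
G(15) = mex{4,3,2,1,3} = 0
G(16) = mex{0,4,3,2,4} = 1
G(17) = mex{1,0,4,3,0} = 2
G(18) = mex{2,1,0,4,1} = 3
G(19) = mex{3,2,1,0,2} = 4
G(20) = mex{4,3,2,1,3} = 0
G(21) = mex{0,4,3,2,4} = 1
G(22) = mex{1,0,4,3,0} = 2
G(23) = mex{2,1,0,4,1} = 3
G(24) = mex{3,2,1,0,2} = 4
G_C(24) = 4.
Combined Grundy value = 2 ⊕ 5 ⊕ 4 = 3.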